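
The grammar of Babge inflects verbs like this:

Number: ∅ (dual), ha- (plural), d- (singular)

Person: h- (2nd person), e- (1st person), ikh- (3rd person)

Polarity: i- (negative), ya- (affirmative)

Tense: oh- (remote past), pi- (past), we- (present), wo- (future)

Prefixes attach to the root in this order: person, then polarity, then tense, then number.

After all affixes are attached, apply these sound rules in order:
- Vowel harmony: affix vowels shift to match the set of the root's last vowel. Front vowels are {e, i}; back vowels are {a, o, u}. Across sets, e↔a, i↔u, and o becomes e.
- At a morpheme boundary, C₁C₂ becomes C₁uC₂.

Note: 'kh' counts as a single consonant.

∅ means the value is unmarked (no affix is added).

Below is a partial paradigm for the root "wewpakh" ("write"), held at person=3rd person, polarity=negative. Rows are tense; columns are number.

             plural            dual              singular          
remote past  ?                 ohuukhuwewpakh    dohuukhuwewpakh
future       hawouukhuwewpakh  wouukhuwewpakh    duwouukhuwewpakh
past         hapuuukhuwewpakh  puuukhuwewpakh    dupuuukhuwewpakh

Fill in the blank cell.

Attach person 3rd person ikh- → ikhwewpakh.
Attach polarity negative i- → iikhwewpakh.
Attach tense remote past oh- → ohiikhwewpakh.
Attach number plural ha- → haohiikhwewpakh.
Apply vowel harmony: haohiikhwewpakh → haohuukhwewpakh.
Apply epenthesis: haohuukhwewpakh → haohuukhuwewpakh.

haohuukhuwewpakh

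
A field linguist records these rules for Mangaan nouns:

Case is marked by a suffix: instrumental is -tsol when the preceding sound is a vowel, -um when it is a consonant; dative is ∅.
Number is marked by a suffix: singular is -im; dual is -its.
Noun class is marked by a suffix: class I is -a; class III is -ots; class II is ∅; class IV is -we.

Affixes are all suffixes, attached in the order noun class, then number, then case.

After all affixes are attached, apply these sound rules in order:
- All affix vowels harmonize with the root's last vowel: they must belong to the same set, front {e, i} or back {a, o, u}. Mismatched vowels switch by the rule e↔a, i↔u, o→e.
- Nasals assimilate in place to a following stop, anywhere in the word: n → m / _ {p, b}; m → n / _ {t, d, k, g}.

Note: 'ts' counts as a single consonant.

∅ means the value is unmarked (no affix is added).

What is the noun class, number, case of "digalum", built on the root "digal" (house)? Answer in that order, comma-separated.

class II, singular, dative

Segment: digal-im.
noun class: ∅ → class II.
number: -im → singular.
case: ∅ → dative.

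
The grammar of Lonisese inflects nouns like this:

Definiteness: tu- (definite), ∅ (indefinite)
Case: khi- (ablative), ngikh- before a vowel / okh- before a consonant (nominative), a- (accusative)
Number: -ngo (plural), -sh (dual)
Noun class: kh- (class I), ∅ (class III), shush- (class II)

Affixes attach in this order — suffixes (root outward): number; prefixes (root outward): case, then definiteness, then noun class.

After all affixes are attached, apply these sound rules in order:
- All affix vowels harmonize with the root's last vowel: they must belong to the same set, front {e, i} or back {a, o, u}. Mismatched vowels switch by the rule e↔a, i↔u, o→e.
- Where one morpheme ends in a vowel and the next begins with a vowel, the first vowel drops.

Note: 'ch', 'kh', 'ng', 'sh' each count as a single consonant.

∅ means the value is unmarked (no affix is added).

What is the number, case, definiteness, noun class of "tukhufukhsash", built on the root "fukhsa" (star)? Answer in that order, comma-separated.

dual, ablative, definite, class III

Segment: tu-khi-fukhsa-sh.
number: -sh → dual.
case: khi- → ablative.
definiteness: tu- → definite.
noun class: ∅ → class III.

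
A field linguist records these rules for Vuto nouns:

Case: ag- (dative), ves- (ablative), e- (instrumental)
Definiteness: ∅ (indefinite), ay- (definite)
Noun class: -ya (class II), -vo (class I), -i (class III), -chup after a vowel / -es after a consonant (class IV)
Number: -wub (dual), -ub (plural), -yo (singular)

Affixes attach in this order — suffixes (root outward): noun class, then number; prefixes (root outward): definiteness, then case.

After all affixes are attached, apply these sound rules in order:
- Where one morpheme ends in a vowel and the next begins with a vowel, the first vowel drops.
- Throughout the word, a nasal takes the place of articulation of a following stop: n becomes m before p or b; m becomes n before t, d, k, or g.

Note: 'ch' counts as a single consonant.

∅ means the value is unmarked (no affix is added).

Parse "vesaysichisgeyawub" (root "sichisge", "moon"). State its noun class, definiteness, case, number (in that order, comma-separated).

Segment: ves-ay-sichisge-ya-wub.
noun class: -ya → class II.
definiteness: ay- → definite.
case: ves- → ablative.
number: -wub → dual.

class II, definite, ablative, dual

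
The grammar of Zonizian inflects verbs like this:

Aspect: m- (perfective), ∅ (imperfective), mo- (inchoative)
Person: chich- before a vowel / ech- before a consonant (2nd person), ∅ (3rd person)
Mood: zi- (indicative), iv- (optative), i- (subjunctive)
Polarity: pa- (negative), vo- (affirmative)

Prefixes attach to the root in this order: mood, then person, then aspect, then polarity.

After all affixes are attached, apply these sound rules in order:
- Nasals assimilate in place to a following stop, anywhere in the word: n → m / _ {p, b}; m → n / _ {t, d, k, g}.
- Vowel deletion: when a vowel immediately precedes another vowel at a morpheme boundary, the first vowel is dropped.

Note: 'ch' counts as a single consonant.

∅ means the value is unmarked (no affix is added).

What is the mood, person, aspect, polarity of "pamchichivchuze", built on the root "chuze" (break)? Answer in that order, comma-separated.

Segment: pa-m-chich-iv-chuze.
mood: iv- → optative.
person: chich/ech- → 2nd person.
aspect: m- → perfective.
polarity: pa- → negative.

optative, 2nd person, perfective, negative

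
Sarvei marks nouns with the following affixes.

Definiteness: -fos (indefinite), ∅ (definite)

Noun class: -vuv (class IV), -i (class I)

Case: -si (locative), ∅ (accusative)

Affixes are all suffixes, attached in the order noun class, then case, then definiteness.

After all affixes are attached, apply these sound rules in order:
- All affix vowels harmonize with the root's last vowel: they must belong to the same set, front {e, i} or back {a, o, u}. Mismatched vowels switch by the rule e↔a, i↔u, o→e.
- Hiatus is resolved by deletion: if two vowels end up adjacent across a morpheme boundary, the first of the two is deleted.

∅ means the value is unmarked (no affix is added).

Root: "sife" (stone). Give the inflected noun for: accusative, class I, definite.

sifi

Attach noun class class I -i → sifei.
case = accusative: zero marking, form stays sifei.
definiteness = definite: zero marking, form stays sifei.
Vowel harmony: no change.
Apply vowel deletion: sifei → sifi.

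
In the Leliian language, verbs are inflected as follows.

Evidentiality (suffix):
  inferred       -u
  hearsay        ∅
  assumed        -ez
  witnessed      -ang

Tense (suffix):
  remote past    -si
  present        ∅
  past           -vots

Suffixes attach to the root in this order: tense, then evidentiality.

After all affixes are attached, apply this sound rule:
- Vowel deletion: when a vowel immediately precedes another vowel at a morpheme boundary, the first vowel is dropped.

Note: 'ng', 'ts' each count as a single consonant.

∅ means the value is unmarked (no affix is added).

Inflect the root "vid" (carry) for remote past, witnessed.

Attach tense remote past -si → vidsi.
Attach evidentiality witnessed -ang → vidsiang.
Apply vowel deletion: vidsiang → vidsang.

vidsang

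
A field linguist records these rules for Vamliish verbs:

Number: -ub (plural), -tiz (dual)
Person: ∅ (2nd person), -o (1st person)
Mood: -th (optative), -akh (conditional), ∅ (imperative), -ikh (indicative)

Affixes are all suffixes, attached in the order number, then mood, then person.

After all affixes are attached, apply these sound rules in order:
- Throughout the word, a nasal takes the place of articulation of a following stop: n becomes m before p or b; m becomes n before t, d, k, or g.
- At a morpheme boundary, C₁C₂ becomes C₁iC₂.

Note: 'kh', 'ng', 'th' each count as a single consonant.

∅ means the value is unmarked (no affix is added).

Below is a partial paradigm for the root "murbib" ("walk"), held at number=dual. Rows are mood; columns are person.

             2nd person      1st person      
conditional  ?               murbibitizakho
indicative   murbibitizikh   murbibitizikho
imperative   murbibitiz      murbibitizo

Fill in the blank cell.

murbibitizakh

Attach number dual -tiz → murbibtiz.
Attach mood conditional -akh → murbibtizakh.
person = 2nd person: zero marking, form stays murbibtizakh.
Nasal assimilation: no change.
Apply epenthesis: murbibtizakh → murbibitizakh.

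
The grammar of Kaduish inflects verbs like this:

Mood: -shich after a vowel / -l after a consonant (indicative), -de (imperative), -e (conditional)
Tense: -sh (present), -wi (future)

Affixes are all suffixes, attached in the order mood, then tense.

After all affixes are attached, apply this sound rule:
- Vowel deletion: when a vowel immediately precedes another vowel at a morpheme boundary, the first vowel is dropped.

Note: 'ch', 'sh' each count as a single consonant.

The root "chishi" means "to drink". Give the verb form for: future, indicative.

chishishichwi

Attach mood indicative -shich (after vowel 'i') → chishishich.
Attach tense future -wi → chishishichwi.
Vowel deletion: no change.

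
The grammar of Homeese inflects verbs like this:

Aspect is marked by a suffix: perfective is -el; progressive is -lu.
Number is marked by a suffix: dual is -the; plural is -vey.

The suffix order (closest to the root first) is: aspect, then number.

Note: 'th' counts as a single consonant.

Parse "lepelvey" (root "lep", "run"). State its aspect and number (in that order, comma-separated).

perfective, plural

Segment: lep-el-vey.
aspect: -el → perfective.
number: -vey → plural.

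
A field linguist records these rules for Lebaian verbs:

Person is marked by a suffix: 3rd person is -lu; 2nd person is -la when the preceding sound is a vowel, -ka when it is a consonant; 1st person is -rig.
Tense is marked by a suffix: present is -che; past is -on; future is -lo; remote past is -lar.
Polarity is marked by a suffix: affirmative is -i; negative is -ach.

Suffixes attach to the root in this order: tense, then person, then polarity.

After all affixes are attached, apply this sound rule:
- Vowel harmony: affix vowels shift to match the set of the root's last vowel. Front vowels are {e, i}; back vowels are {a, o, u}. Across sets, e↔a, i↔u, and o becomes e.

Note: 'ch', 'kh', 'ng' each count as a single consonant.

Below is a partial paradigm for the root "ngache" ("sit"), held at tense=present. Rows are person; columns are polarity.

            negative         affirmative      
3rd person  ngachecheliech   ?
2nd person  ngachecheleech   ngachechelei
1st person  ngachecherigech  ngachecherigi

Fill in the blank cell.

ngachechelii

Attach tense present -che → ngacheche.
Attach person 3rd person -lu → ngachechelu.
Attach polarity affirmative -i → ngachechelui.
Apply vowel harmony: ngachechelui → ngachechelii.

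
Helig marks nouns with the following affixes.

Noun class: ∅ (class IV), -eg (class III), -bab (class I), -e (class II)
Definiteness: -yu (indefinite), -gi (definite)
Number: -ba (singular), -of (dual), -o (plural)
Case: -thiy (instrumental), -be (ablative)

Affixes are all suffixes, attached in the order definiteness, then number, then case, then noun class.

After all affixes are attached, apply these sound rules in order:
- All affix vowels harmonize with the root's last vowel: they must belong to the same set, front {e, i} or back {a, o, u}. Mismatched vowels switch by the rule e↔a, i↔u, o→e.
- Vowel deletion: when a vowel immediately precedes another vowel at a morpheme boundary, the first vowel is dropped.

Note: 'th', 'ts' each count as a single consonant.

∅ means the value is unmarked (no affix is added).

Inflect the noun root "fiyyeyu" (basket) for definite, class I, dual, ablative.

Attach definiteness definite -gi → fiyyeyugi.
Attach number dual -of → fiyyeyugiof.
Attach case ablative -be → fiyyeyugiofbe.
Attach noun class class I -bab → fiyyeyugiofbebab.
Apply vowel harmony: fiyyeyugiofbebab → fiyyeyuguofbabab.
Apply vowel deletion: fiyyeyuguofbabab → fiyyeyugofbabab.

fiyyeyugofbabab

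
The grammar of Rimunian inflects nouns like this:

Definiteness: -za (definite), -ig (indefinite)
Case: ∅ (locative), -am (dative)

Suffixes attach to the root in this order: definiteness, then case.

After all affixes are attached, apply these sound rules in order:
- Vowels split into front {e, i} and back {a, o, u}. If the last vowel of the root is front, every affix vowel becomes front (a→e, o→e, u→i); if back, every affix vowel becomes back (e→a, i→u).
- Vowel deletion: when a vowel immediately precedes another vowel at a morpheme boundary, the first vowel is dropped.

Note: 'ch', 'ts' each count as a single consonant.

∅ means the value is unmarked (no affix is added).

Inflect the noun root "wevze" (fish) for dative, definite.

wevzezem

Attach definiteness definite -za → wevzeza.
Attach case dative -am → wevzezaam.
Apply vowel harmony: wevzezaam → wevzezeem.
Apply vowel deletion: wevzezeem → wevzezem.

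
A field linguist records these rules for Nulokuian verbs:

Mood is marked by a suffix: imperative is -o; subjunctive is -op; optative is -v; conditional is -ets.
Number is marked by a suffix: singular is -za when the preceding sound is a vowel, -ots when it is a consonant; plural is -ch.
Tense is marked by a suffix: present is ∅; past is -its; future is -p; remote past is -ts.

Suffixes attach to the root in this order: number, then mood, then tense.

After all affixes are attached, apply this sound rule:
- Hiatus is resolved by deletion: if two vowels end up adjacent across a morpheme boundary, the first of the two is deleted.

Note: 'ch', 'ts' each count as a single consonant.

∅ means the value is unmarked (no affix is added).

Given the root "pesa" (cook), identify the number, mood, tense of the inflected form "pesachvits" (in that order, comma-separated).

Segment: pesa-ch-v-its.
number: -ch → plural.
mood: -v → optative.
tense: -its → past.

plural, optative, past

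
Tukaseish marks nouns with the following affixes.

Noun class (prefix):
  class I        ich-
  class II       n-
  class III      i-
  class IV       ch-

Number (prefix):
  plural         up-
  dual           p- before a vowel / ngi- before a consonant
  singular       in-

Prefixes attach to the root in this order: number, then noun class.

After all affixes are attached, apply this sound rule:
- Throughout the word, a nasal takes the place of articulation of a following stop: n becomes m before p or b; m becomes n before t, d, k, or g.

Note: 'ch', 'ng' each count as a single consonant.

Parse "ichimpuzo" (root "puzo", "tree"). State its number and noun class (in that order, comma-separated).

Segment: ich-in-puzo.
number: in- → singular.
noun class: ich- → class I.

singular, class I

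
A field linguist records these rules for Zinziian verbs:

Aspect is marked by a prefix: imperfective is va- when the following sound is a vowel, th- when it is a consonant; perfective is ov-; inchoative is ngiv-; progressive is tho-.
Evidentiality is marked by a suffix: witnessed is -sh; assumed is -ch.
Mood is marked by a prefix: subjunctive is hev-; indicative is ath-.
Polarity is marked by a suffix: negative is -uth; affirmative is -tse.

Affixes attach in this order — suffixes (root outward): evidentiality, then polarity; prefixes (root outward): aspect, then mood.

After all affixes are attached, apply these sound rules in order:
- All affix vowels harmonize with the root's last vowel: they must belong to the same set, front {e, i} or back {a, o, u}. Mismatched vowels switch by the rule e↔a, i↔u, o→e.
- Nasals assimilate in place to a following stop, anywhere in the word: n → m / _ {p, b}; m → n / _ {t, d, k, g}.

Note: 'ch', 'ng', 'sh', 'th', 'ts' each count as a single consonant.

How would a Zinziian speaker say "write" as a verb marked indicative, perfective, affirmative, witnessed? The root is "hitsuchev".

Attach evidentiality witnessed -sh → hitsuchevsh.
Attach aspect perfective ov- → ovhitsuchevsh.
Attach mood indicative ath- → athovhitsuchevsh.
Attach polarity affirmative -tse → athovhitsuchevshtse.
Apply vowel harmony: athovhitsuchevshtse → ethevhitsuchevshtse.
Nasal assimilation: no change.

ethevhitsuchevshtse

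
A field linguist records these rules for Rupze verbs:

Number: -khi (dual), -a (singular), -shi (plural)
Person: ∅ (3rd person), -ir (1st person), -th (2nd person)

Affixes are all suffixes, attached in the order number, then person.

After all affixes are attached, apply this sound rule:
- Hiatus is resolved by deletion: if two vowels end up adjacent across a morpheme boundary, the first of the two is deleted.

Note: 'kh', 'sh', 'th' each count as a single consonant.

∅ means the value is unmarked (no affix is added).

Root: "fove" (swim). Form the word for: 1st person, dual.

fovekhir

Attach number dual -khi → fovekhi.
Attach person 1st person -ir → fovekhiir.
Apply vowel deletion: fovekhiir → fovekhir.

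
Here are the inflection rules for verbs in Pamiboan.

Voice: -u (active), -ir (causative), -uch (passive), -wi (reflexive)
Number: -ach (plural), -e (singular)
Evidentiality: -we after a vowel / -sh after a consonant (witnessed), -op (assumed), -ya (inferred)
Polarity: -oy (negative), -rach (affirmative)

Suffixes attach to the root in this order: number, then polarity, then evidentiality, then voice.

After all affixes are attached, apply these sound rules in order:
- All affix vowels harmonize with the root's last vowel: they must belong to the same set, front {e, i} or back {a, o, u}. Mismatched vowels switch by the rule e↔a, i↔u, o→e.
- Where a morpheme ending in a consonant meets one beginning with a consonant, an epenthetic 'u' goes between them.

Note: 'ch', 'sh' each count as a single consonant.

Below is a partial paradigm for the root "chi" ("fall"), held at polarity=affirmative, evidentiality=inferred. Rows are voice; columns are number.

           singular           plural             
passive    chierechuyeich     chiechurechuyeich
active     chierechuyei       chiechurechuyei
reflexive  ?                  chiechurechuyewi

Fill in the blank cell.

Attach number singular -e → chie.
Attach polarity affirmative -rach → chierach.
Attach evidentiality inferred -ya → chierachya.
Attach voice reflexive -wi → chierachyawi.
Apply vowel harmony: chierachyawi → chierechyewi.
Apply epenthesis: chierechyewi → chierechuyewi.

chierechuyewi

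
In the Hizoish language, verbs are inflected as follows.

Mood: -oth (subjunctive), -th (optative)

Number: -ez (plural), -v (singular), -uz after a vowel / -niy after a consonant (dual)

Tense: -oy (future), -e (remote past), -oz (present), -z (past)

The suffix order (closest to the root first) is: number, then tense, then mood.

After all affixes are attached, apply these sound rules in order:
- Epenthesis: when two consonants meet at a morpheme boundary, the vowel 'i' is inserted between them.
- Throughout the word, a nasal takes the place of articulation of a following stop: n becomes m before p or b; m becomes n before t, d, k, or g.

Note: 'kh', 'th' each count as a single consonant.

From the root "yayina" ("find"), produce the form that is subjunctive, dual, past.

Attach number dual -uz (after vowel 'a') → yayinauz.
Attach tense past -z → yayinauzz.
Attach mood subjunctive -oth → yayinauzzoth.
Apply epenthesis: yayinauzzoth → yayinauzizoth.
Nasal assimilation: no change.

yayinauzizoth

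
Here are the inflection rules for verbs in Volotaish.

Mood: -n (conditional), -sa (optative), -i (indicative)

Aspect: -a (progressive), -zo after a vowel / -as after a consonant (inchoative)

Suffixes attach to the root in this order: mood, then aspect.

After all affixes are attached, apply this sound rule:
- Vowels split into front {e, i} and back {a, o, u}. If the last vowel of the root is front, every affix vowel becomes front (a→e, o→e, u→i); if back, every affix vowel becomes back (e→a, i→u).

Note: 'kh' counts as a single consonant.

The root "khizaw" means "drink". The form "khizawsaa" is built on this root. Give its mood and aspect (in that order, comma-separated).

Segment: khizaw-sa-a.
mood: -sa → optative.
aspect: -a → progressive.

optative, progressive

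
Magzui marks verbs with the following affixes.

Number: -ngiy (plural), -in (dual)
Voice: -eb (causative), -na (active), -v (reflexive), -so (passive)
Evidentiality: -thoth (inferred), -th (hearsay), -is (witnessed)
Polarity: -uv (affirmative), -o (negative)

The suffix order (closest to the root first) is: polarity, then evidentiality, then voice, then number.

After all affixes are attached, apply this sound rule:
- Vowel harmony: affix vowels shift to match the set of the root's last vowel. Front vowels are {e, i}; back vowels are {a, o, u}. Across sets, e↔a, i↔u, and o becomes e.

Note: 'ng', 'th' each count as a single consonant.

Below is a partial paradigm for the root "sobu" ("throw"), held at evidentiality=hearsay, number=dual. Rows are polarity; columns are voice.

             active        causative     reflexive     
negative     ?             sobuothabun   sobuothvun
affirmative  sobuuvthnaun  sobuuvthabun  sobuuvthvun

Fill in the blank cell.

sobuothnaun

Attach polarity negative -o → sobuo.
Attach evidentiality hearsay -th → sobuoth.
Attach voice active -na → sobuothna.
Attach number dual -in → sobuothnain.
Apply vowel harmony: sobuothnain → sobuothnaun.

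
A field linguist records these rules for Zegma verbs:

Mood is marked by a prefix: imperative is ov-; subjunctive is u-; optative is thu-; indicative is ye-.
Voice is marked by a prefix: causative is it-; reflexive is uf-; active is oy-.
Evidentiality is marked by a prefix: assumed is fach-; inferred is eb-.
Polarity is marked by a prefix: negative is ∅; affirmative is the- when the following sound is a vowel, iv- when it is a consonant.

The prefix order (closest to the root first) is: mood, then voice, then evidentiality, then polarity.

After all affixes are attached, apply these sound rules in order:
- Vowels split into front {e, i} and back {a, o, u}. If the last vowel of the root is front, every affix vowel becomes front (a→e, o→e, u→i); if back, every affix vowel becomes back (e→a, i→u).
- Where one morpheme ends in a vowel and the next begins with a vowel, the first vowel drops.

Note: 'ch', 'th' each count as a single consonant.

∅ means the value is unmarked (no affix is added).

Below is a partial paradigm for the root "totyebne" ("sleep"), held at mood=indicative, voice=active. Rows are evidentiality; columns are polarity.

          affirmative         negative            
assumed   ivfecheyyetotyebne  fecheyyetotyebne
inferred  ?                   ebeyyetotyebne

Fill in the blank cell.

Attach mood indicative ye- → yetotyebne.
Attach voice active oy- → oyyetotyebne.
Attach evidentiality inferred eb- → eboyyetotyebne.
Attach polarity affirmative the- (before vowel 'e') → theeboyyetotyebne.
Apply vowel harmony: theeboyyetotyebne → theebeyyetotyebne.
Apply vowel deletion: theebeyyetotyebne → thebeyyetotyebne.

thebeyyetotyebne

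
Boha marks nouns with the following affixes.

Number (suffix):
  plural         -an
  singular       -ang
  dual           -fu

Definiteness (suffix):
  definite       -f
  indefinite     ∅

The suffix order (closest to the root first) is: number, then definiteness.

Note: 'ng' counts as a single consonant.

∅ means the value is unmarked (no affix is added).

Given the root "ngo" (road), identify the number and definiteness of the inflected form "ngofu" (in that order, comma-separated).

Segment: ngo-fu.
number: -fu → dual.
definiteness: ∅ → indefinite.

dual, indefinite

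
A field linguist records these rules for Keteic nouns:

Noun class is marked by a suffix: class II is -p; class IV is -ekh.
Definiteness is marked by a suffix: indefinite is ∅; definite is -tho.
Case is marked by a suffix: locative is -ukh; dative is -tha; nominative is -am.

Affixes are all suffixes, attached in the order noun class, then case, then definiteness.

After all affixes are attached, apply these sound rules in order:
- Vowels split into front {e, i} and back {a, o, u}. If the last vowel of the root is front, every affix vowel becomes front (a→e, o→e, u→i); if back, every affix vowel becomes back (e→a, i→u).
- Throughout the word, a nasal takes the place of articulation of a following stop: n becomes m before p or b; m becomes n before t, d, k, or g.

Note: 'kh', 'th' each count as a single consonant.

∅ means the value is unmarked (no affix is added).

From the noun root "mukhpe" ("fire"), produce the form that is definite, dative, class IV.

Attach noun class class IV -ekh → mukhpeekh.
Attach case dative -tha → mukhpeekhtha.
Attach definiteness definite -tho → mukhpeekhthatho.
Apply vowel harmony: mukhpeekhthatho → mukhpeekhthethe.
Nasal assimilation: no change.

mukhpeekhthethe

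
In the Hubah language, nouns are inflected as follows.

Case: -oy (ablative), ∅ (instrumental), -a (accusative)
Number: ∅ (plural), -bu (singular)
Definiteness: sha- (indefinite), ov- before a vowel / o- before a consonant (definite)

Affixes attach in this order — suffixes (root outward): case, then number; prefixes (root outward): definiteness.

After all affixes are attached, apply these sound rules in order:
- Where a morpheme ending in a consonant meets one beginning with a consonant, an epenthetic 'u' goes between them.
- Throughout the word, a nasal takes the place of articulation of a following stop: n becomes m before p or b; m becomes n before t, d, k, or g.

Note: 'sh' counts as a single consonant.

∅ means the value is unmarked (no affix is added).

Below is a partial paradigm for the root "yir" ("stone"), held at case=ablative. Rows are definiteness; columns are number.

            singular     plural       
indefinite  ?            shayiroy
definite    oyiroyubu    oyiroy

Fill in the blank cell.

Attach definiteness indefinite sha- → shayir.
Attach case ablative -oy → shayiroy.
Attach number singular -bu → shayiroybu.
Apply epenthesis: shayiroybu → shayiroyubu.
Nasal assimilation: no change.

shayiroyubu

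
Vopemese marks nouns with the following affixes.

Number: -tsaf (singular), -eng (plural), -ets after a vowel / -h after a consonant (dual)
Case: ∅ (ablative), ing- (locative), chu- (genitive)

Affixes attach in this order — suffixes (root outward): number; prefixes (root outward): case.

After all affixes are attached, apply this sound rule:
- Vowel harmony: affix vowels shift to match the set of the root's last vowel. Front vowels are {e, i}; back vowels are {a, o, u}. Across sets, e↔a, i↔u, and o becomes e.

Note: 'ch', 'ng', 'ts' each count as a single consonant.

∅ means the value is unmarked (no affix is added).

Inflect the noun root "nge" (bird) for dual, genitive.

Attach case genitive chu- → chunge.
Attach number dual -ets (after vowel 'e') → chungeets.
Apply vowel harmony: chungeets → chingeets.

chingeets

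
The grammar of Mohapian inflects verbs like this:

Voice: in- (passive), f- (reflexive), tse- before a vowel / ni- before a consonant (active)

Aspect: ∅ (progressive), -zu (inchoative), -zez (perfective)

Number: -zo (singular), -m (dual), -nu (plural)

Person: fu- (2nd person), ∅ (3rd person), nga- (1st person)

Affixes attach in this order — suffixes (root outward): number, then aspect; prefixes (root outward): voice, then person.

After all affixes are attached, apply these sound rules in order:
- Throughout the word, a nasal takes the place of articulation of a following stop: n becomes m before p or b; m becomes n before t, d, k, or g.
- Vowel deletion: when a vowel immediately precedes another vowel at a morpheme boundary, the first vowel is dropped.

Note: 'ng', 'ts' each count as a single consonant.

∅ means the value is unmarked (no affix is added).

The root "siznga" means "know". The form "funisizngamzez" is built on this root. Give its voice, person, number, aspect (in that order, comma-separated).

Segment: fu-ni-siznga-m-zez.
voice: tse/ni- → active.
person: fu- → 2nd person.
number: -m → dual.
aspect: -zez → perfective.

active, 2nd person, dual, perfective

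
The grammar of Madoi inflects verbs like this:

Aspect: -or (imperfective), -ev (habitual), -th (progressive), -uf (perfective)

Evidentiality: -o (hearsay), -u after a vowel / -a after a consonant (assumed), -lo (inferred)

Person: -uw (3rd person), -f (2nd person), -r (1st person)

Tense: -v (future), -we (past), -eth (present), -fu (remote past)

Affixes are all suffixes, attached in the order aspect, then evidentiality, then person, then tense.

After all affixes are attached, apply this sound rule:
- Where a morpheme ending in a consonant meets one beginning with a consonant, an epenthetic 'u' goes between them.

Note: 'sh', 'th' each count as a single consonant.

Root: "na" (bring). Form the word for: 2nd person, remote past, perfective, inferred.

naufulofufu

Attach aspect perfective -uf → nauf.
Attach evidentiality inferred -lo → nauflo.
Attach person 2nd person -f → nauflof.
Attach tense remote past -fu → naufloffu.
Apply epenthesis: naufloffu → naufulofufu.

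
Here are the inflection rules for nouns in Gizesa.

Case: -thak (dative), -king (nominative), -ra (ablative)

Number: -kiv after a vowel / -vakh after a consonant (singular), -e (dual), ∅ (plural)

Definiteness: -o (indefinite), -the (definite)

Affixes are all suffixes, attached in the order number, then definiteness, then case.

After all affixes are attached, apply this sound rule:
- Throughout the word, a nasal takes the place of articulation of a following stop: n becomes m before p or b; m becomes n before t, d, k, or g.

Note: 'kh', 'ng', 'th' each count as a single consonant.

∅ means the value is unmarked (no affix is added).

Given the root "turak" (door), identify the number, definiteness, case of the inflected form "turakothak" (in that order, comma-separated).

plural, indefinite, dative

Segment: turak-o-thak.
number: ∅ → plural.
definiteness: -o → indefinite.
case: -thak → dative.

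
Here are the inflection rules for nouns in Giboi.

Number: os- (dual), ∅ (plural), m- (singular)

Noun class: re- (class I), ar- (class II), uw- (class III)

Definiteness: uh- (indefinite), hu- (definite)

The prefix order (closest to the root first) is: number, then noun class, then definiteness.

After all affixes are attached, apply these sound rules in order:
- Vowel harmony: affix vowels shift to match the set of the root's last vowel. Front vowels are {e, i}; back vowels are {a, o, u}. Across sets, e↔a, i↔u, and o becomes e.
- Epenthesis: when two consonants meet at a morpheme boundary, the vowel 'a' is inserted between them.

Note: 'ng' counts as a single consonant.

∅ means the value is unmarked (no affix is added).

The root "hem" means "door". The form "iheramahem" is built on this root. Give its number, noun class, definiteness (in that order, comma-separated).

singular, class II, indefinite

Segment: uh-ar-m-hem.
number: m- → singular.
noun class: ar- → class II.
definiteness: uh- → indefinite.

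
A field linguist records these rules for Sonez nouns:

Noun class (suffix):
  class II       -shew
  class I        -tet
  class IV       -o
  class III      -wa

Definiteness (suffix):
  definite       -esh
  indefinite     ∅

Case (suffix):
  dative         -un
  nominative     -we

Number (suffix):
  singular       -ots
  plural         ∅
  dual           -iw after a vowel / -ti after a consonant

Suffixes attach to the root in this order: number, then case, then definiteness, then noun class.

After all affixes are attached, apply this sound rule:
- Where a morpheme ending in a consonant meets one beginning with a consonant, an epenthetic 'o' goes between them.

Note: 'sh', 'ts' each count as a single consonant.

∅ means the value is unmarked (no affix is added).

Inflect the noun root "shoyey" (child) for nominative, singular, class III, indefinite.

Attach number singular -ots → shoyeyots.
Attach case nominative -we → shoyeyotswe.
definiteness = indefinite: zero marking, form stays shoyeyotswe.
Attach noun class class III -wa → shoyeyotswewa.
Apply epenthesis: shoyeyotswewa → shoyeyotsowewa.

shoyeyotsowewa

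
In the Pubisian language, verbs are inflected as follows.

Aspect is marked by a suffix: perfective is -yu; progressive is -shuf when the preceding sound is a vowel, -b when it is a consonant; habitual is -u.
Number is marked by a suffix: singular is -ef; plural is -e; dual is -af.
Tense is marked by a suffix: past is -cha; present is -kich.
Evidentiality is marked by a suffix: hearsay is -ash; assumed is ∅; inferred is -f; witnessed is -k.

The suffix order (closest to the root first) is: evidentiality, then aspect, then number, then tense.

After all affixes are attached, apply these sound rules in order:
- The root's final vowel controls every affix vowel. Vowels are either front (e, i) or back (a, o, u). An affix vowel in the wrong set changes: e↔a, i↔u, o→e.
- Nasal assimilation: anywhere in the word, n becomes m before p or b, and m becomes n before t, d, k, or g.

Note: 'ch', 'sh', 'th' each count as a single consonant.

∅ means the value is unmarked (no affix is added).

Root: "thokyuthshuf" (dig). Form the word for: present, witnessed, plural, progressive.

thokyuthshufkbakuch

Attach evidentiality witnessed -k → thokyuthshufk.
Attach aspect progressive -b (after consonant 'k') → thokyuthshufkb.
Attach number plural -e → thokyuthshufkbe.
Attach tense present -kich → thokyuthshufkbekich.
Apply vowel harmony: thokyuthshufkbekich → thokyuthshufkbakuch.
Nasal assimilation: no change.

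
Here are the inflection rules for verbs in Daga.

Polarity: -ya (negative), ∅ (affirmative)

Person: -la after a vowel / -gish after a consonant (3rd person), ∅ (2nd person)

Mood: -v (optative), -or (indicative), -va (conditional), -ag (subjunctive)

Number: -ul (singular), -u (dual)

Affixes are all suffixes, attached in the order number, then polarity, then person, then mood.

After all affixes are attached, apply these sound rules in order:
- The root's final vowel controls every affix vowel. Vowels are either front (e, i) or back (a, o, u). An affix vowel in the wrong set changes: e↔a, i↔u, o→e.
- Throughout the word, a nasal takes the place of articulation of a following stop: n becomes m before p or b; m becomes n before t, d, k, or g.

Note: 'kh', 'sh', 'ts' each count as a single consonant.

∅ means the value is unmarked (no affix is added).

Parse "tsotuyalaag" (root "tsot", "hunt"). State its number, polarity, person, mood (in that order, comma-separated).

dual, negative, 3rd person, subjunctive

Segment: tsot-u-ya-la-ag.
number: -u → dual.
polarity: -ya → negative.
person: -la/gish → 3rd person.
mood: -ag → subjunctive.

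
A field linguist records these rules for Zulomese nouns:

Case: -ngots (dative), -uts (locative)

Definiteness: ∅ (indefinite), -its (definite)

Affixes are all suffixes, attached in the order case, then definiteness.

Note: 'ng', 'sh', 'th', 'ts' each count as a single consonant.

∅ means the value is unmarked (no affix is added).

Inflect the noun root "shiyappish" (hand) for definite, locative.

Attach case locative -uts → shiyappishuts.
Attach definiteness definite -its → shiyappishutsits.

shiyappishutsits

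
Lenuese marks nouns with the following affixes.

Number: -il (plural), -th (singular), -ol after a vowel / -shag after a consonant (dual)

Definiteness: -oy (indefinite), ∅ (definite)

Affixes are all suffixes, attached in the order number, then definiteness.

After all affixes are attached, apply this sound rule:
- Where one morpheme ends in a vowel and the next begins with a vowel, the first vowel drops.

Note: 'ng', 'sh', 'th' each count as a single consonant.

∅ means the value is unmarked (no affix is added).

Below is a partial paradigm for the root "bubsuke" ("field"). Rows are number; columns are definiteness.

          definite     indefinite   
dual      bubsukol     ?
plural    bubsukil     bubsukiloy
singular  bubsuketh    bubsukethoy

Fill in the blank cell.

bubsukoloy

Attach number dual -ol (after vowel 'e') → bubsukeol.
Attach definiteness indefinite -oy → bubsukeoloy.
Apply vowel deletion: bubsukeoloy → bubsukoloy.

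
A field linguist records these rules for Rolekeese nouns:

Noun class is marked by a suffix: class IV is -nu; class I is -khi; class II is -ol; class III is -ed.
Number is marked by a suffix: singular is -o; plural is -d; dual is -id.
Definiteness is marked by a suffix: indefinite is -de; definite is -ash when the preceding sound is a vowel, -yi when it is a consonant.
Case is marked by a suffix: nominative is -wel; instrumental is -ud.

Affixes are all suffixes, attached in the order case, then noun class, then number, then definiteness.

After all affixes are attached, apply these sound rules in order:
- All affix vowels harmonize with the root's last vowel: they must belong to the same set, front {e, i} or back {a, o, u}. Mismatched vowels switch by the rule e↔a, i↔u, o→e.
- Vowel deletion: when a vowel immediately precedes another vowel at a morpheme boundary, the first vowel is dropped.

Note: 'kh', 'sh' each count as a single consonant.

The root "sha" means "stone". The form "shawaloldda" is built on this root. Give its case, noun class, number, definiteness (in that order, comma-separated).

nominative, class II, plural, indefinite

Segment: sha-wel-ol-d-de.
case: -wel → nominative.
noun class: -ol → class II.
number: -d → plural.
definiteness: -de → indefinite.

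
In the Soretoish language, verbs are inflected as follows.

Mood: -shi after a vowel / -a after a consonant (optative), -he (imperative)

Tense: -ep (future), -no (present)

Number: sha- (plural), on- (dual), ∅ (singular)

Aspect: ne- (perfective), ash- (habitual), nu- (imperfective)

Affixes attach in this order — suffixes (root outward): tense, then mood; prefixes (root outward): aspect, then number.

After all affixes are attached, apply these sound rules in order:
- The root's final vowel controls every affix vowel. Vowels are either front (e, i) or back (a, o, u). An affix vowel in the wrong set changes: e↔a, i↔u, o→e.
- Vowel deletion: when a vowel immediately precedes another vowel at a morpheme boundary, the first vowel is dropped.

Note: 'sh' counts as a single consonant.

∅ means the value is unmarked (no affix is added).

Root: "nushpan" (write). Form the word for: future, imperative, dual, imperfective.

Attach aspect imperfective nu- → nunushpan.
Attach tense future -ep → nunushpanep.
Attach number dual on- → onnunushpanep.
Attach mood imperative -he → onnunushpanephe.
Apply vowel harmony: onnunushpanephe → onnunushpanapha.
Vowel deletion: no change.

onnunushpanapha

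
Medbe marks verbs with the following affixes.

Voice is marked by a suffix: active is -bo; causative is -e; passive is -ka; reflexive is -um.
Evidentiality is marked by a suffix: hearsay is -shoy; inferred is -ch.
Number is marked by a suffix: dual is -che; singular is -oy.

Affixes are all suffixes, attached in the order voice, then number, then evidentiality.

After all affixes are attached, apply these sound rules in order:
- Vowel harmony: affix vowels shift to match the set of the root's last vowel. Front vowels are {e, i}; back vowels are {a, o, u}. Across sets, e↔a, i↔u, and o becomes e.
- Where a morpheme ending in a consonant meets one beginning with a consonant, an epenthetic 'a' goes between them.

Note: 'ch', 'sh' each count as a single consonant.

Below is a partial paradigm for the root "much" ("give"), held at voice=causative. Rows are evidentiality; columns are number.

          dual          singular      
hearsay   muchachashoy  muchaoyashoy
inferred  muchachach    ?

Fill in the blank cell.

muchaoyach

Attach voice causative -e → muche.
Attach number singular -oy → mucheoy.
Attach evidentiality inferred -ch → mucheoych.
Apply vowel harmony: mucheoych → muchaoych.
Apply epenthesis: muchaoych → muchaoyach.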